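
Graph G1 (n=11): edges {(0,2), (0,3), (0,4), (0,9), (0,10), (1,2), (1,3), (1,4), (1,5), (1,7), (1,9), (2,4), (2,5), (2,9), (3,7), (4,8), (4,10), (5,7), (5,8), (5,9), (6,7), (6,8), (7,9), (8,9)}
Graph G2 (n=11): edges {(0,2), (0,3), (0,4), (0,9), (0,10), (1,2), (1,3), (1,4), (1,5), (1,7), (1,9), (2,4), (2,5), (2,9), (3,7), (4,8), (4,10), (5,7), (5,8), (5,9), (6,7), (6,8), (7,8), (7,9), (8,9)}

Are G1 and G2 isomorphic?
No, not isomorphic

The graphs are NOT isomorphic.

Counting edges: G1 has 24 edge(s); G2 has 25 edge(s).
Edge count is an isomorphism invariant (a bijection on vertices induces a bijection on edges), so differing edge counts rule out isomorphism.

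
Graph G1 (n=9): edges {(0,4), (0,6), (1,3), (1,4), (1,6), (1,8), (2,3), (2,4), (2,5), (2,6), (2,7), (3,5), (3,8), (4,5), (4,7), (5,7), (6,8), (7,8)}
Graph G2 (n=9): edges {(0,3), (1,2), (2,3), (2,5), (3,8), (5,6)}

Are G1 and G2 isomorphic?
No, not isomorphic

The graphs are NOT isomorphic.

Connected components of G1: 1 component(s) with vertex sets [[0, 1, 2, 3, 4, 5, 6, 7, 8]], sizes [9].
Connected components of G2: 3 component(s) with vertex sets [[4], [7], [0, 1, 2, 3, 5, 6, 8]], sizes [1, 1, 7].
The number of connected components (and the multiset of component sizes) is an isomorphism invariant — an isomorphism maps each component of G1 bijectively onto a component of G2. Since G1 has 1 component(s) and G2 has 3, they cannot be isomorphic.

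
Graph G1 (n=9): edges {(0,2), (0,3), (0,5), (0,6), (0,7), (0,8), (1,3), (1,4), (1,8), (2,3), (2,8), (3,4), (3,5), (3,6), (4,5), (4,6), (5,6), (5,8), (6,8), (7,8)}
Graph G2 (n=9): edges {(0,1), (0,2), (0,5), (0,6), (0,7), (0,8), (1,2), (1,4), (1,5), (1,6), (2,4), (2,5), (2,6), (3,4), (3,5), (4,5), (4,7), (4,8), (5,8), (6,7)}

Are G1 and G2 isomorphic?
Yes, isomorphic

The graphs are isomorphic.
One valid mapping φ: V(G1) → V(G2): 0→5, 1→7, 2→8, 3→0, 4→6, 5→1, 6→2, 7→3, 8→4

Verify φ preserves adjacency — for each edge of G1, its image is an edge of G2:
  (0,2) → (φ(0),φ(2)) = (5,8) ∈ E(G2) ✓
  (0,3) → (φ(0),φ(3)) = (0,5) ∈ E(G2) ✓
  (0,5) → (φ(0),φ(5)) = (1,5) ∈ E(G2) ✓
  (0,6) → (φ(0),φ(6)) = (2,5) ∈ E(G2) ✓
  (0,7) → (φ(0),φ(7)) = (3,5) ∈ E(G2) ✓
  (0,8) → (φ(0),φ(8)) = (4,5) ∈ E(G2) ✓
  (1,3) → (φ(1),φ(3)) = (0,7) ∈ E(G2) ✓
  (1,4) → (φ(1),φ(4)) = (6,7) ∈ E(G2) ✓
  (1,8) → (φ(1),φ(8)) = (4,7) ∈ E(G2) ✓
  (2,3) → (φ(2),φ(3)) = (0,8) ∈ E(G2) ✓
  (2,8) → (φ(2),φ(8)) = (4,8) ∈ E(G2) ✓
  (3,4) → (φ(3),φ(4)) = (0,6) ∈ E(G2) ✓
  (3,5) → (φ(3),φ(5)) = (0,1) ∈ E(G2) ✓
  (3,6) → (φ(3),φ(6)) = (0,2) ∈ E(G2) ✓
  (4,5) → (φ(4),φ(5)) = (1,6) ∈ E(G2) ✓
  (4,6) → (φ(4),φ(6)) = (2,6) ∈ E(G2) ✓
  (5,6) → (φ(5),φ(6)) = (1,2) ∈ E(G2) ✓
  (5,8) → (φ(5),φ(8)) = (1,4) ∈ E(G2) ✓
  (6,8) → (φ(6),φ(8)) = (2,4) ∈ E(G2) ✓
  (7,8) → (φ(7),φ(8)) = (3,4) ∈ E(G2) ✓
All 20 edges of G1 map to edges of G2, and |E(G1)| = |E(G2)| = 20, so φ is a bijection on edges as well as vertices. Hence G1 ≅ G2.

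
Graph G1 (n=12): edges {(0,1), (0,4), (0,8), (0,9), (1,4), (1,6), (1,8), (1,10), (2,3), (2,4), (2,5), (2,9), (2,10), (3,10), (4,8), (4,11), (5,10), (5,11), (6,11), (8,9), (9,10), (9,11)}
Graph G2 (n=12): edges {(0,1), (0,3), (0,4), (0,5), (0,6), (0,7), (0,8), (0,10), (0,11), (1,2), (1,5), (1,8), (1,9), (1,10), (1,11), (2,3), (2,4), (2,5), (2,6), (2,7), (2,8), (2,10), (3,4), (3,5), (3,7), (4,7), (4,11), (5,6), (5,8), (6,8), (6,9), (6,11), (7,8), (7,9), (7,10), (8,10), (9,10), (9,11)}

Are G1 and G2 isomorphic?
No, not isomorphic

The graphs are NOT isomorphic.

Degrees in G1: deg(0)=4, deg(1)=5, deg(2)=5, deg(3)=2, deg(4)=5, deg(5)=3, deg(6)=2, deg(7)=0, deg(8)=4, deg(9)=5, deg(10)=5, deg(11)=4.
Sorted degree sequence of G1: [5, 5, 5, 5, 5, 4, 4, 4, 3, 2, 2, 0].
Degrees in G2: deg(0)=9, deg(1)=7, deg(2)=8, deg(3)=5, deg(4)=5, deg(5)=6, deg(6)=6, deg(7)=7, deg(8)=7, deg(9)=5, deg(10)=6, deg(11)=5.
Sorted degree sequence of G2: [9, 8, 7, 7, 7, 6, 6, 6, 5, 5, 5, 5].
The (sorted) degree sequence is an isomorphism invariant, so since G1 and G2 have different degree sequences they cannot be isomorphic.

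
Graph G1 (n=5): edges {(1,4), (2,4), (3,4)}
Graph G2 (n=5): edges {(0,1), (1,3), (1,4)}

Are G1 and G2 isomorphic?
Yes, isomorphic

The graphs are isomorphic.
One valid mapping φ: V(G1) → V(G2): 0→2, 1→3, 2→4, 3→0, 4→1

Verify φ preserves adjacency — for each edge of G1, its image is an edge of G2:
  (1,4) → (φ(1),φ(4)) = (1,3) ∈ E(G2) ✓
  (2,4) → (φ(2),φ(4)) = (1,4) ∈ E(G2) ✓
  (3,4) → (φ(3),φ(4)) = (0,1) ∈ E(G2) ✓
All 3 edges of G1 map to edges of G2, and |E(G1)| = |E(G2)| = 3, so φ is a bijection on edges as well as vertices. Hence G1 ≅ G2.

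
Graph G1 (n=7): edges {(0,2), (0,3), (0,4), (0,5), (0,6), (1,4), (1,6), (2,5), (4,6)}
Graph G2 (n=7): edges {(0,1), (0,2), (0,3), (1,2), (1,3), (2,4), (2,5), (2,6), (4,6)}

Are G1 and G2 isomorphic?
Yes, isomorphic

The graphs are isomorphic.
One valid mapping φ: V(G1) → V(G2): 0→2, 1→3, 2→4, 3→5, 4→0, 5→6, 6→1

Verify φ preserves adjacency — for each edge of G1, its image is an edge of G2:
  (0,2) → (φ(0),φ(2)) = (2,4) ∈ E(G2) ✓
  (0,3) → (φ(0),φ(3)) = (2,5) ∈ E(G2) ✓
  (0,4) → (φ(0),φ(4)) = (0,2) ∈ E(G2) ✓
  (0,5) → (φ(0),φ(5)) = (2,6) ∈ E(G2) ✓
  (0,6) → (φ(0),φ(6)) = (1,2) ∈ E(G2) ✓
  (1,4) → (φ(1),φ(4)) = (0,3) ∈ E(G2) ✓
  (1,6) → (φ(1),φ(6)) = (1,3) ∈ E(G2) ✓
  (2,5) → (φ(2),φ(5)) = (4,6) ∈ E(G2) ✓
  (4,6) → (φ(4),φ(6)) = (0,1) ∈ E(G2) ✓
All 9 edges of G1 map to edges of G2, and |E(G1)| = |E(G2)| = 9, so φ is a bijection on edges as well as vertices. Hence G1 ≅ G2.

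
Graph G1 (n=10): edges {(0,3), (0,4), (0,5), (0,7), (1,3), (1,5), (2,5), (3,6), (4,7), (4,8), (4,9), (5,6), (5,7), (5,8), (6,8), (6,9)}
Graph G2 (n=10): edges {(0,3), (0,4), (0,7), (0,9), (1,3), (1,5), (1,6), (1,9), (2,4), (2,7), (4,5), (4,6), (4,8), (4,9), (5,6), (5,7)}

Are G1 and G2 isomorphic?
Yes, isomorphic

The graphs are isomorphic.
One valid mapping φ: V(G1) → V(G2): 0→5, 1→2, 2→8, 3→7, 4→1, 5→4, 6→0, 7→6, 8→9, 9→3

Verify φ preserves adjacency — for each edge of G1, its image is an edge of G2:
  (0,3) → (φ(0),φ(3)) = (5,7) ∈ E(G2) ✓
  (0,4) → (φ(0),φ(4)) = (1,5) ∈ E(G2) ✓
  (0,5) → (φ(0),φ(5)) = (4,5) ∈ E(G2) ✓
  (0,7) → (φ(0),φ(7)) = (5,6) ∈ E(G2) ✓
  (1,3) → (φ(1),φ(3)) = (2,7) ∈ E(G2) ✓
  (1,5) → (φ(1),φ(5)) = (2,4) ∈ E(G2) ✓
  (2,5) → (φ(2),φ(5)) = (4,8) ∈ E(G2) ✓
  (3,6) → (φ(3),φ(6)) = (0,7) ∈ E(G2) ✓
  (4,7) → (φ(4),φ(7)) = (1,6) ∈ E(G2) ✓
  (4,8) → (φ(4),φ(8)) = (1,9) ∈ E(G2) ✓
  (4,9) → (φ(4),φ(9)) = (1,3) ∈ E(G2) ✓
  (5,6) → (φ(5),φ(6)) = (0,4) ∈ E(G2) ✓
  (5,7) → (φ(5),φ(7)) = (4,6) ∈ E(G2) ✓
  (5,8) → (φ(5),φ(8)) = (4,9) ∈ E(G2) ✓
  (6,8) → (φ(6),φ(8)) = (0,9) ∈ E(G2) ✓
  (6,9) → (φ(6),φ(9)) = (0,3) ∈ E(G2) ✓
All 16 edges of G1 map to edges of G2, and |E(G1)| = |E(G2)| = 16, so φ is a bijection on edges as well as vertices. Hence G1 ≅ G2.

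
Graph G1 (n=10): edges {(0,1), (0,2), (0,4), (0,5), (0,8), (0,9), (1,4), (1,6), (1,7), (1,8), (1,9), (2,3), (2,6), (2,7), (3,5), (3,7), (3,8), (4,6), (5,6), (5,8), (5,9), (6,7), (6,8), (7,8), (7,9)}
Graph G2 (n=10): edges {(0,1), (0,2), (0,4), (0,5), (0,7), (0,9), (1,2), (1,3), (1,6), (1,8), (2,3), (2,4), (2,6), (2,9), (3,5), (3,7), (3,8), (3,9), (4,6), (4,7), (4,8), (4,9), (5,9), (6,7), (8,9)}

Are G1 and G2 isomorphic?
Yes, isomorphic

The graphs are isomorphic.
One valid mapping φ: V(G1) → V(G2): 0→3, 1→9, 2→7, 3→6, 4→5, 5→1, 6→0, 7→4, 8→2, 9→8

Verify φ preserves adjacency — for each edge of G1, its image is an edge of G2:
  (0,1) → (φ(0),φ(1)) = (3,9) ∈ E(G2) ✓
  (0,2) → (φ(0),φ(2)) = (3,7) ∈ E(G2) ✓
  (0,4) → (φ(0),φ(4)) = (3,5) ∈ E(G2) ✓
  (0,5) → (φ(0),φ(5)) = (1,3) ∈ E(G2) ✓
  (0,8) → (φ(0),φ(8)) = (2,3) ∈ E(G2) ✓
  (0,9) → (φ(0),φ(9)) = (3,8) ∈ E(G2) ✓
  (1,4) → (φ(1),φ(4)) = (5,9) ∈ E(G2) ✓
  (1,6) → (φ(1),φ(6)) = (0,9) ∈ E(G2) ✓
  (1,7) → (φ(1),φ(7)) = (4,9) ∈ E(G2) ✓
  (1,8) → (φ(1),φ(8)) = (2,9) ∈ E(G2) ✓
  (1,9) → (φ(1),φ(9)) = (8,9) ∈ E(G2) ✓
  (2,3) → (φ(2),φ(3)) = (6,7) ∈ E(G2) ✓
  (2,6) → (φ(2),φ(6)) = (0,7) ∈ E(G2) ✓
  (2,7) → (φ(2),φ(7)) = (4,7) ∈ E(G2) ✓
  (3,5) → (φ(3),φ(5)) = (1,6) ∈ E(G2) ✓
  (3,7) → (φ(3),φ(7)) = (4,6) ∈ E(G2) ✓
  (3,8) → (φ(3),φ(8)) = (2,6) ∈ E(G2) ✓
  (4,6) → (φ(4),φ(6)) = (0,5) ∈ E(G2) ✓
  (5,6) → (φ(5),φ(6)) = (0,1) ∈ E(G2) ✓
  (5,8) → (φ(5),φ(8)) = (1,2) ∈ E(G2) ✓
  (5,9) → (φ(5),φ(9)) = (1,8) ∈ E(G2) ✓
  (6,7) → (φ(6),φ(7)) = (0,4) ∈ E(G2) ✓
  (6,8) → (φ(6),φ(8)) = (0,2) ∈ E(G2) ✓
  (7,8) → (φ(7),φ(8)) = (2,4) ∈ E(G2) ✓
  (7,9) → (φ(7),φ(9)) = (4,8) ∈ E(G2) ✓
All 25 edges of G1 map to edges of G2, and |E(G1)| = |E(G2)| = 25, so φ is a bijection on edges as well as vertices. Hence G1 ≅ G2.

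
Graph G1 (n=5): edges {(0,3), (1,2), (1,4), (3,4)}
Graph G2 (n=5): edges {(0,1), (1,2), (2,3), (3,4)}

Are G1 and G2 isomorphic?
Yes, isomorphic

The graphs are isomorphic.
One valid mapping φ: V(G1) → V(G2): 0→0, 1→3, 2→4, 3→1, 4→2

Verify φ preserves adjacency — for each edge of G1, its image is an edge of G2:
  (0,3) → (φ(0),φ(3)) = (0,1) ∈ E(G2) ✓
  (1,2) → (φ(1),φ(2)) = (3,4) ∈ E(G2) ✓
  (1,4) → (φ(1),φ(4)) = (2,3) ∈ E(G2) ✓
  (3,4) → (φ(3),φ(4)) = (1,2) ∈ E(G2) ✓
All 4 edges of G1 map to edges of G2, and |E(G1)| = |E(G2)| = 4, so φ is a bijection on edges as well as vertices. Hence G1 ≅ G2.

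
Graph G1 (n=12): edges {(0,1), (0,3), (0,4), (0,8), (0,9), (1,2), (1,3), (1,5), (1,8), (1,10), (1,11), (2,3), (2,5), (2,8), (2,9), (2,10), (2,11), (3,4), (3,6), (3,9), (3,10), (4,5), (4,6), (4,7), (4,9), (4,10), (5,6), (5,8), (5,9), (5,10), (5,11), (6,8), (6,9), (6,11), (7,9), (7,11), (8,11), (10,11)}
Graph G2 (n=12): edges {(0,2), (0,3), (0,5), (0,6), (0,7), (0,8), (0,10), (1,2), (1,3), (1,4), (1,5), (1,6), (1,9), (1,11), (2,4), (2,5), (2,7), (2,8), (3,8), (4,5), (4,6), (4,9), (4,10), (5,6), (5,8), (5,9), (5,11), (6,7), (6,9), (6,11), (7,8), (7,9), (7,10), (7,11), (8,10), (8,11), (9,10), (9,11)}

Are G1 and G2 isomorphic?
Yes, isomorphic

The graphs are isomorphic.
One valid mapping φ: V(G1) → V(G2): 0→10, 1→9, 2→6, 3→7, 4→8, 5→5, 6→2, 7→3, 8→4, 9→0, 10→11, 11→1

Verify φ preserves adjacency — for each edge of G1, its image is an edge of G2:
  (0,1) → (φ(0),φ(1)) = (9,10) ∈ E(G2) ✓
  (0,3) → (φ(0),φ(3)) = (7,10) ∈ E(G2) ✓
  (0,4) → (φ(0),φ(4)) = (8,10) ∈ E(G2) ✓
  (0,8) → (φ(0),φ(8)) = (4,10) ∈ E(G2) ✓
  (0,9) → (φ(0),φ(9)) = (0,10) ∈ E(G2) ✓
  (1,2) → (φ(1),φ(2)) = (6,9) ∈ E(G2) ✓
  (1,3) → (φ(1),φ(3)) = (7,9) ∈ E(G2) ✓
  (1,5) → (φ(1),φ(5)) = (5,9) ∈ E(G2) ✓
  (1,8) → (φ(1),φ(8)) = (4,9) ∈ E(G2) ✓
  (1,10) → (φ(1),φ(10)) = (9,11) ∈ E(G2) ✓
  (1,11) → (φ(1),φ(11)) = (1,9) ∈ E(G2) ✓
  (2,3) → (φ(2),φ(3)) = (6,7) ∈ E(G2) ✓
  (2,5) → (φ(2),φ(5)) = (5,6) ∈ E(G2) ✓
  (2,8) → (φ(2),φ(8)) = (4,6) ∈ E(G2) ✓
  (2,9) → (φ(2),φ(9)) = (0,6) ∈ E(G2) ✓
  (2,10) → (φ(2),φ(10)) = (6,11) ∈ E(G2) ✓
  (2,11) → (φ(2),φ(11)) = (1,6) ∈ E(G2) ✓
  (3,4) → (φ(3),φ(4)) = (7,8) ∈ E(G2) ✓
  (3,6) → (φ(3),φ(6)) = (2,7) ∈ E(G2) ✓
  (3,9) → (φ(3),φ(9)) = (0,7) ∈ E(G2) ✓
  (3,10) → (φ(3),φ(10)) = (7,11) ∈ E(G2) ✓
  (4,5) → (φ(4),φ(5)) = (5,8) ∈ E(G2) ✓
  (4,6) → (φ(4),φ(6)) = (2,8) ∈ E(G2) ✓
  (4,7) → (φ(4),φ(7)) = (3,8) ∈ E(G2) ✓
  (4,9) → (φ(4),φ(9)) = (0,8) ∈ E(G2) ✓
  (4,10) → (φ(4),φ(10)) = (8,11) ∈ E(G2) ✓
  (5,6) → (φ(5),φ(6)) = (2,5) ∈ E(G2) ✓
  (5,8) → (φ(5),φ(8)) = (4,5) ∈ E(G2) ✓
  (5,9) → (φ(5),φ(9)) = (0,5) ∈ E(G2) ✓
  (5,10) → (φ(5),φ(10)) = (5,11) ∈ E(G2) ✓
  (5,11) → (φ(5),φ(11)) = (1,5) ∈ E(G2) ✓
  (6,8) → (φ(6),φ(8)) = (2,4) ∈ E(G2) ✓
  (6,9) → (φ(6),φ(9)) = (0,2) ∈ E(G2) ✓
  (6,11) → (φ(6),φ(11)) = (1,2) ∈ E(G2) ✓
  (7,9) → (φ(7),φ(9)) = (0,3) ∈ E(G2) ✓
  (7,11) → (φ(7),φ(11)) = (1,3) ∈ E(G2) ✓
  (8,11) → (φ(8),φ(11)) = (1,4) ∈ E(G2) ✓
  (10,11) → (φ(10),φ(11)) = (1,11) ∈ E(G2) ✓
All 38 edges of G1 map to edges of G2, and |E(G1)| = |E(G2)| = 38, so φ is a bijection on edges as well as vertices. Hence G1 ≅ G2.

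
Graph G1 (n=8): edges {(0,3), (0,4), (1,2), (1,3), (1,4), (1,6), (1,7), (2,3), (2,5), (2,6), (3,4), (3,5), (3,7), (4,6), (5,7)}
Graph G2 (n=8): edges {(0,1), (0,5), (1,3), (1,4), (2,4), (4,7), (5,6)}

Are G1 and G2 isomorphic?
No, not isomorphic

The graphs are NOT isomorphic.

Counting triangles (3-cliques): G1 has 8, G2 has 0.
Triangle count is an isomorphism invariant, so differing triangle counts rule out isomorphism.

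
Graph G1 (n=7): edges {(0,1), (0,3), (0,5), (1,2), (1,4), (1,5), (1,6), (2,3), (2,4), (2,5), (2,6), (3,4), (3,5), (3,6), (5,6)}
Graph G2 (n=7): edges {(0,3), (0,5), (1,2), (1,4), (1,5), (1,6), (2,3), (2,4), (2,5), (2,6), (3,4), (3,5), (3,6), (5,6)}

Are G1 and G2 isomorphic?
No, not isomorphic

The graphs are NOT isomorphic.

Counting edges: G1 has 15 edge(s); G2 has 14 edge(s).
Edge count is an isomorphism invariant (a bijection on vertices induces a bijection on edges), so differing edge counts rule out isomorphism.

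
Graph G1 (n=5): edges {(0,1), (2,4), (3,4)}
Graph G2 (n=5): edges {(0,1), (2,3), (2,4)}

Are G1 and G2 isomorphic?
Yes, isomorphic

The graphs are isomorphic.
One valid mapping φ: V(G1) → V(G2): 0→1, 1→0, 2→4, 3→3, 4→2

Verify φ preserves adjacency — for each edge of G1, its image is an edge of G2:
  (0,1) → (φ(0),φ(1)) = (0,1) ∈ E(G2) ✓
  (2,4) → (φ(2),φ(4)) = (2,4) ∈ E(G2) ✓
  (3,4) → (φ(3),φ(4)) = (2,3) ∈ E(G2) ✓
All 3 edges of G1 map to edges of G2, and |E(G1)| = |E(G2)| = 3, so φ is a bijection on edges as well as vertices. Hence G1 ≅ G2.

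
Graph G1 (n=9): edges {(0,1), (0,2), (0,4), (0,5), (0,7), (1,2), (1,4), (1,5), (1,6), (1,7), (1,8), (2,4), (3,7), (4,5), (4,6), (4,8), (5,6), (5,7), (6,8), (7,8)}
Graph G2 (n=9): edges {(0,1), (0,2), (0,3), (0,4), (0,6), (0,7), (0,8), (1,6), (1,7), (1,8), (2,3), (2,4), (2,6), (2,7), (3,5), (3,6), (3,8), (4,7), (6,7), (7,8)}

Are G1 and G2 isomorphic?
Yes, isomorphic

The graphs are isomorphic.
One valid mapping φ: V(G1) → V(G2): 0→2, 1→0, 2→4, 3→5, 4→7, 5→6, 6→1, 7→3, 8→8

Verify φ preserves adjacency — for each edge of G1, its image is an edge of G2:
  (0,1) → (φ(0),φ(1)) = (0,2) ∈ E(G2) ✓
  (0,2) → (φ(0),φ(2)) = (2,4) ∈ E(G2) ✓
  (0,4) → (φ(0),φ(4)) = (2,7) ∈ E(G2) ✓
  (0,5) → (φ(0),φ(5)) = (2,6) ∈ E(G2) ✓
  (0,7) → (φ(0),φ(7)) = (2,3) ∈ E(G2) ✓
  (1,2) → (φ(1),φ(2)) = (0,4) ∈ E(G2) ✓
  (1,4) → (φ(1),φ(4)) = (0,7) ∈ E(G2) ✓
  (1,5) → (φ(1),φ(5)) = (0,6) ∈ E(G2) ✓
  (1,6) → (φ(1),φ(6)) = (0,1) ∈ E(G2) ✓
  (1,7) → (φ(1),φ(7)) = (0,3) ∈ E(G2) ✓
  (1,8) → (φ(1),φ(8)) = (0,8) ∈ E(G2) ✓
  (2,4) → (φ(2),φ(4)) = (4,7) ∈ E(G2) ✓
  (3,7) → (φ(3),φ(7)) = (3,5) ∈ E(G2) ✓
  (4,5) → (φ(4),φ(5)) = (6,7) ∈ E(G2) ✓
  (4,6) → (φ(4),φ(6)) = (1,7) ∈ E(G2) ✓
  (4,8) → (φ(4),φ(8)) = (7,8) ∈ E(G2) ✓
  (5,6) → (φ(5),φ(6)) = (1,6) ∈ E(G2) ✓
  (5,7) → (φ(5),φ(7)) = (3,6) ∈ E(G2) ✓
  (6,8) → (φ(6),φ(8)) = (1,8) ∈ E(G2) ✓
  (7,8) → (φ(7),φ(8)) = (3,8) ∈ E(G2) ✓
All 20 edges of G1 map to edges of G2, and |E(G1)| = |E(G2)| = 20, so φ is a bijection on edges as well as vertices. Hence G1 ≅ G2.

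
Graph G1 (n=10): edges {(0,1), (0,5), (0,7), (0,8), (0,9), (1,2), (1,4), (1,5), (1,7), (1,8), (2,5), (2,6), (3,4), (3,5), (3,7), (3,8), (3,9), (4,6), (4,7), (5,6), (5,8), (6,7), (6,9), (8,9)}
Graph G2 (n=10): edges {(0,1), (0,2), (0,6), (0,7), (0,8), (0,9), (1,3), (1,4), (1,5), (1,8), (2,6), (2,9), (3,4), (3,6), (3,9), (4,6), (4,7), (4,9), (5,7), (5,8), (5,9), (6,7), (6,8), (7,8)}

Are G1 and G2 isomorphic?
Yes, isomorphic

The graphs are isomorphic.
One valid mapping φ: V(G1) → V(G2): 0→7, 1→6, 2→2, 3→1, 4→3, 5→0, 6→9, 7→4, 8→8, 9→5

Verify φ preserves adjacency — for each edge of G1, its image is an edge of G2:
  (0,1) → (φ(0),φ(1)) = (6,7) ∈ E(G2) ✓
  (0,5) → (φ(0),φ(5)) = (0,7) ∈ E(G2) ✓
  (0,7) → (φ(0),φ(7)) = (4,7) ∈ E(G2) ✓
  (0,8) → (φ(0),φ(8)) = (7,8) ∈ E(G2) ✓
  (0,9) → (φ(0),φ(9)) = (5,7) ∈ E(G2) ✓
  (1,2) → (φ(1),φ(2)) = (2,6) ∈ E(G2) ✓
  (1,4) → (φ(1),φ(4)) = (3,6) ∈ E(G2) ✓
  (1,5) → (φ(1),φ(5)) = (0,6) ∈ E(G2) ✓
  (1,7) → (φ(1),φ(7)) = (4,6) ∈ E(G2) ✓
  (1,8) → (φ(1),φ(8)) = (6,8) ∈ E(G2) ✓
  (2,5) → (φ(2),φ(5)) = (0,2) ∈ E(G2) ✓
  (2,6) → (φ(2),φ(6)) = (2,9) ∈ E(G2) ✓
  (3,4) → (φ(3),φ(4)) = (1,3) ∈ E(G2) ✓
  (3,5) → (φ(3),φ(5)) = (0,1) ∈ E(G2) ✓
  (3,7) → (φ(3),φ(7)) = (1,4) ∈ E(G2) ✓
  (3,8) → (φ(3),φ(8)) = (1,8) ∈ E(G2) ✓
  (3,9) → (φ(3),φ(9)) = (1,5) ∈ E(G2) ✓
  (4,6) → (φ(4),φ(6)) = (3,9) ∈ E(G2) ✓
  (4,7) → (φ(4),φ(7)) = (3,4) ∈ E(G2) ✓
  (5,6) → (φ(5),φ(6)) = (0,9) ∈ E(G2) ✓
  (5,8) → (φ(5),φ(8)) = (0,8) ∈ E(G2) ✓
  (6,7) → (φ(6),φ(7)) = (4,9) ∈ E(G2) ✓
  (6,9) → (φ(6),φ(9)) = (5,9) ∈ E(G2) ✓
  (8,9) → (φ(8),φ(9)) = (5,8) ∈ E(G2) ✓
All 24 edges of G1 map to edges of G2, and |E(G1)| = |E(G2)| = 24, so φ is a bijection on edges as well as vertices. Hence G1 ≅ G2.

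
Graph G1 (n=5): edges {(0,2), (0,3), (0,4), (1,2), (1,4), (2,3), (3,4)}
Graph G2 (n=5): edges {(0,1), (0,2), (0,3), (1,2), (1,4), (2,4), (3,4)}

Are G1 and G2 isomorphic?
Yes, isomorphic

The graphs are isomorphic.
One valid mapping φ: V(G1) → V(G2): 0→1, 1→3, 2→0, 3→2, 4→4

Verify φ preserves adjacency — for each edge of G1, its image is an edge of G2:
  (0,2) → (φ(0),φ(2)) = (0,1) ∈ E(G2) ✓
  (0,3) → (φ(0),φ(3)) = (1,2) ∈ E(G2) ✓
  (0,4) → (φ(0),φ(4)) = (1,4) ∈ E(G2) ✓
  (1,2) → (φ(1),φ(2)) = (0,3) ∈ E(G2) ✓
  (1,4) → (φ(1),φ(4)) = (3,4) ∈ E(G2) ✓
  (2,3) → (φ(2),φ(3)) = (0,2) ∈ E(G2) ✓
  (3,4) → (φ(3),φ(4)) = (2,4) ∈ E(G2) ✓
All 7 edges of G1 map to edges of G2, and |E(G1)| = |E(G2)| = 7, so φ is a bijection on edges as well as vertices. Hence G1 ≅ G2.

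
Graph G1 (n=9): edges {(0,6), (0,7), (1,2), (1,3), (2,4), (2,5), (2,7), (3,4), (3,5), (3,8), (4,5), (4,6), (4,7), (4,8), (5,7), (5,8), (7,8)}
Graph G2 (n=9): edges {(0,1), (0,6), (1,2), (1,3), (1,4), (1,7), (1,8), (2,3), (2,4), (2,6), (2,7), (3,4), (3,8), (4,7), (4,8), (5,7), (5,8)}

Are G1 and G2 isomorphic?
Yes, isomorphic

The graphs are isomorphic.
One valid mapping φ: V(G1) → V(G2): 0→6, 1→5, 2→7, 3→8, 4→1, 5→4, 6→0, 7→2, 8→3

Verify φ preserves adjacency — for each edge of G1, its image is an edge of G2:
  (0,6) → (φ(0),φ(6)) = (0,6) ∈ E(G2) ✓
  (0,7) → (φ(0),φ(7)) = (2,6) ∈ E(G2) ✓
  (1,2) → (φ(1),φ(2)) = (5,7) ∈ E(G2) ✓
  (1,3) → (φ(1),φ(3)) = (5,8) ∈ E(G2) ✓
  (2,4) → (φ(2),φ(4)) = (1,7) ∈ E(G2) ✓
  (2,5) → (φ(2),φ(5)) = (4,7) ∈ E(G2) ✓
  (2,7) → (φ(2),φ(7)) = (2,7) ∈ E(G2) ✓
  (3,4) → (φ(3),φ(4)) = (1,8) ∈ E(G2) ✓
  (3,5) → (φ(3),φ(5)) = (4,8) ∈ E(G2) ✓
  (3,8) → (φ(3),φ(8)) = (3,8) ∈ E(G2) ✓
  (4,5) → (φ(4),φ(5)) = (1,4) ∈ E(G2) ✓
  (4,6) → (φ(4),φ(6)) = (0,1) ∈ E(G2) ✓
  (4,7) → (φ(4),φ(7)) = (1,2) ∈ E(G2) ✓
  (4,8) → (φ(4),φ(8)) = (1,3) ∈ E(G2) ✓
  (5,7) → (φ(5),φ(7)) = (2,4) ∈ E(G2) ✓
  (5,8) → (φ(5),φ(8)) = (3,4) ∈ E(G2) ✓
  (7,8) → (φ(7),φ(8)) = (2,3) ∈ E(G2) ✓
All 17 edges of G1 map to edges of G2, and |E(G1)| = |E(G2)| = 17, so φ is a bijection on edges as well as vertices. Hence G1 ≅ G2.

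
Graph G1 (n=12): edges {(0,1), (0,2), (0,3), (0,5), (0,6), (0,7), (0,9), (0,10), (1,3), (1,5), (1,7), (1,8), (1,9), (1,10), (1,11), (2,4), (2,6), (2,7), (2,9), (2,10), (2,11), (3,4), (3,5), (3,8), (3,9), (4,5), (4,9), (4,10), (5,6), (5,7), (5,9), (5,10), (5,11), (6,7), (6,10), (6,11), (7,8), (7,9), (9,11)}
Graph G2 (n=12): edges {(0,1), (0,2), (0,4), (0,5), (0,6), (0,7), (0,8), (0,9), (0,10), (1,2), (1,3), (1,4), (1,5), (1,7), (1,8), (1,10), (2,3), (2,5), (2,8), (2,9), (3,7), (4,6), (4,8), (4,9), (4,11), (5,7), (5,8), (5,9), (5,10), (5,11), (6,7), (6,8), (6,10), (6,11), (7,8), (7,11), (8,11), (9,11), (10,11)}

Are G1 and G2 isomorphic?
Yes, isomorphic

The graphs are isomorphic.
One valid mapping φ: V(G1) → V(G2): 0→8, 1→1, 2→11, 3→2, 4→9, 5→0, 6→6, 7→7, 8→3, 9→5, 10→4, 11→10

Verify φ preserves adjacency — for each edge of G1, its image is an edge of G2:
  (0,1) → (φ(0),φ(1)) = (1,8) ∈ E(G2) ✓
  (0,2) → (φ(0),φ(2)) = (8,11) ∈ E(G2) ✓
  (0,3) → (φ(0),φ(3)) = (2,8) ∈ E(G2) ✓
  (0,5) → (φ(0),φ(5)) = (0,8) ∈ E(G2) ✓
  (0,6) → (φ(0),φ(6)) = (6,8) ∈ E(G2) ✓
  (0,7) → (φ(0),φ(7)) = (7,8) ∈ E(G2) ✓
  (0,9) → (φ(0),φ(9)) = (5,8) ∈ E(G2) ✓
  (0,10) → (φ(0),φ(10)) = (4,8) ∈ E(G2) ✓
  (1,3) → (φ(1),φ(3)) = (1,2) ∈ E(G2) ✓
  (1,5) → (φ(1),φ(5)) = (0,1) ∈ E(G2) ✓
  (1,7) → (φ(1),φ(7)) = (1,7) ∈ E(G2) ✓
  (1,8) → (φ(1),φ(8)) = (1,3) ∈ E(G2) ✓
  (1,9) → (φ(1),φ(9)) = (1,5) ∈ E(G2) ✓
  (1,10) → (φ(1),φ(10)) = (1,4) ∈ E(G2) ✓
  (1,11) → (φ(1),φ(11)) = (1,10) ∈ E(G2) ✓
  (2,4) → (φ(2),φ(4)) = (9,11) ∈ E(G2) ✓
  (2,6) → (φ(2),φ(6)) = (6,11) ∈ E(G2) ✓
  (2,7) → (φ(2),φ(7)) = (7,11) ∈ E(G2) ✓
  (2,9) → (φ(2),φ(9)) = (5,11) ∈ E(G2) ✓
  (2,10) → (φ(2),φ(10)) = (4,11) ∈ E(G2) ✓
  (2,11) → (φ(2),φ(11)) = (10,11) ∈ E(G2) ✓
  (3,4) → (φ(3),φ(4)) = (2,9) ∈ E(G2) ✓
  (3,5) → (φ(3),φ(5)) = (0,2) ∈ E(G2) ✓
  (3,8) → (φ(3),φ(8)) = (2,3) ∈ E(G2) ✓
  (3,9) → (φ(3),φ(9)) = (2,5) ∈ E(G2) ✓
  (4,5) → (φ(4),φ(5)) = (0,9) ∈ E(G2) ✓
  (4,9) → (φ(4),φ(9)) = (5,9) ∈ E(G2) ✓
  (4,10) → (φ(4),φ(10)) = (4,9) ∈ E(G2) ✓
  (5,6) → (φ(5),φ(6)) = (0,6) ∈ E(G2) ✓
  (5,7) → (φ(5),φ(7)) = (0,7) ∈ E(G2) ✓
  (5,9) → (φ(5),φ(9)) = (0,5) ∈ E(G2) ✓
  (5,10) → (φ(5),φ(10)) = (0,4) ∈ E(G2) ✓
  (5,11) → (φ(5),φ(11)) = (0,10) ∈ E(G2) ✓
  (6,7) → (φ(6),φ(7)) = (6,7) ∈ E(G2) ✓
  (6,10) → (φ(6),φ(10)) = (4,6) ∈ E(G2) ✓
  (6,11) → (φ(6),φ(11)) = (6,10) ∈ E(G2) ✓
  (7,8) → (φ(7),φ(8)) = (3,7) ∈ E(G2) ✓
  (7,9) → (φ(7),φ(9)) = (5,7) ∈ E(G2) ✓
  (9,11) → (φ(9),φ(11)) = (5,10) ∈ E(G2) ✓
All 39 edges of G1 map to edges of G2, and |E(G1)| = |E(G2)| = 39, so φ is a bijection on edges as well as vertices. Hence G1 ≅ G2.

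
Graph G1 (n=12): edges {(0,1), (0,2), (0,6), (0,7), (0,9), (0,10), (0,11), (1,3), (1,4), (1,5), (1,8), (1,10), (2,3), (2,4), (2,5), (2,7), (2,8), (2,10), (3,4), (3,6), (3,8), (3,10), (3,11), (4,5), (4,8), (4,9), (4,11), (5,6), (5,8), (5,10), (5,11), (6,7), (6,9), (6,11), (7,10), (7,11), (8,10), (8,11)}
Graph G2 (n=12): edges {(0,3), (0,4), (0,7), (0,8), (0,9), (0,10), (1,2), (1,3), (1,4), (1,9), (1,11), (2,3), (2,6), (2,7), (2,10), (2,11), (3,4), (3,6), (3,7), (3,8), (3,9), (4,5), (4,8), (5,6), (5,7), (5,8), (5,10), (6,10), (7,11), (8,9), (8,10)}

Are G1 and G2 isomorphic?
No, not isomorphic

The graphs are NOT isomorphic.

Degrees in G1: deg(0)=7, deg(1)=6, deg(2)=7, deg(3)=7, deg(4)=7, deg(5)=7, deg(6)=6, deg(7)=5, deg(8)=7, deg(9)=3, deg(10)=7, deg(11)=7.
Sorted degree sequence of G1: [7, 7, 7, 7, 7, 7, 7, 7, 6, 6, 5, 3].
Degrees in G2: deg(0)=6, deg(1)=5, deg(2)=6, deg(3)=8, deg(4)=5, deg(5)=5, deg(6)=4, deg(7)=5, deg(8)=6, deg(9)=4, deg(10)=5, deg(11)=3.
Sorted degree sequence of G2: [8, 6, 6, 6, 5, 5, 5, 5, 5, 4, 4, 3].
The (sorted) degree sequence is an isomorphism invariant, so since G1 and G2 have different degree sequences they cannot be isomorphic.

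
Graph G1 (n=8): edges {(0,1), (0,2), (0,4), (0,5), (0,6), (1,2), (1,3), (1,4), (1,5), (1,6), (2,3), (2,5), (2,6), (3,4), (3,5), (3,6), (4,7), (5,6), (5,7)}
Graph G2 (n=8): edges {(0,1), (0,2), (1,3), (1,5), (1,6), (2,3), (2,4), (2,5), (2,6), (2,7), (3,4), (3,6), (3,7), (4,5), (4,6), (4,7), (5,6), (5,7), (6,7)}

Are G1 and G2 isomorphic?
Yes, isomorphic

The graphs are isomorphic.
One valid mapping φ: V(G1) → V(G2): 0→3, 1→6, 2→7, 3→5, 4→1, 5→2, 6→4, 7→0

Verify φ preserves adjacency — for each edge of G1, its image is an edge of G2:
  (0,1) → (φ(0),φ(1)) = (3,6) ∈ E(G2) ✓
  (0,2) → (φ(0),φ(2)) = (3,7) ∈ E(G2) ✓
  (0,4) → (φ(0),φ(4)) = (1,3) ∈ E(G2) ✓
  (0,5) → (φ(0),φ(5)) = (2,3) ∈ E(G2) ✓
  (0,6) → (φ(0),φ(6)) = (3,4) ∈ E(G2) ✓
  (1,2) → (φ(1),φ(2)) = (6,7) ∈ E(G2) ✓
  (1,3) → (φ(1),φ(3)) = (5,6) ∈ E(G2) ✓
  (1,4) → (φ(1),φ(4)) = (1,6) ∈ E(G2) ✓
  (1,5) → (φ(1),φ(5)) = (2,6) ∈ E(G2) ✓
  (1,6) → (φ(1),φ(6)) = (4,6) ∈ E(G2) ✓
  (2,3) → (φ(2),φ(3)) = (5,7) ∈ E(G2) ✓
  (2,5) → (φ(2),φ(5)) = (2,7) ∈ E(G2) ✓
  (2,6) → (φ(2),φ(6)) = (4,7) ∈ E(G2) ✓
  (3,4) → (φ(3),φ(4)) = (1,5) ∈ E(G2) ✓
  (3,5) → (φ(3),φ(5)) = (2,5) ∈ E(G2) ✓
  (3,6) → (φ(3),φ(6)) = (4,5) ∈ E(G2) ✓
  (4,7) → (φ(4),φ(7)) = (0,1) ∈ E(G2) ✓
  (5,6) → (φ(5),φ(6)) = (2,4) ∈ E(G2) ✓
  (5,7) → (φ(5),φ(7)) = (0,2) ∈ E(G2) ✓
All 19 edges of G1 map to edges of G2, and |E(G1)| = |E(G2)| = 19, so φ is a bijection on edges as well as vertices. Hence G1 ≅ G2.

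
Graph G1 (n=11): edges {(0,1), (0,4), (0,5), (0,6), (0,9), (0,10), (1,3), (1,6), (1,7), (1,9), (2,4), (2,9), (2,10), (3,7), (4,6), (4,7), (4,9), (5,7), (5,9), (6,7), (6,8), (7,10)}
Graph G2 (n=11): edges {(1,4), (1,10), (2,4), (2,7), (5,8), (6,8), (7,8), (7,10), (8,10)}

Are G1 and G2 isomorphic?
No, not isomorphic

The graphs are NOT isomorphic.

Connected components of G1: 1 component(s) with vertex sets [[0, 1, 2, 3, 4, 5, 6, 7, 8, 9, 10]], sizes [11].
Connected components of G2: 4 component(s) with vertex sets [[0], [3], [9], [1, 2, 4, 5, 6, 7, 8, 10]], sizes [1, 1, 1, 8].
The number of connected components (and the multiset of component sizes) is an isomorphism invariant — an isomorphism maps each component of G1 bijectively onto a component of G2. Since G1 has 1 component(s) and G2 has 4, they cannot be isomorphic.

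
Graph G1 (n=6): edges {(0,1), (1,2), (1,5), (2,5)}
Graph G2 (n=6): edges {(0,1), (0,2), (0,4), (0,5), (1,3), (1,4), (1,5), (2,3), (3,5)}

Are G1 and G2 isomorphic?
No, not isomorphic

The graphs are NOT isomorphic.

Degrees in G1: deg(0)=1, deg(1)=3, deg(2)=2, deg(3)=0, deg(4)=0, deg(5)=2.
Sorted degree sequence of G1: [3, 2, 2, 1, 0, 0].
Degrees in G2: deg(0)=4, deg(1)=4, deg(2)=2, deg(3)=3, deg(4)=2, deg(5)=3.
Sorted degree sequence of G2: [4, 4, 3, 3, 2, 2].
The (sorted) degree sequence is an isomorphism invariant, so since G1 and G2 have different degree sequences they cannot be isomorphic.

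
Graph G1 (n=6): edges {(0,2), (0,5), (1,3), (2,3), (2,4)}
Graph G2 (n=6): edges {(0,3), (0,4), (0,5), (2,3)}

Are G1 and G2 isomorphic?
No, not isomorphic

The graphs are NOT isomorphic.

Connected components of G1: 1 component(s) with vertex sets [[0, 1, 2, 3, 4, 5]], sizes [6].
Connected components of G2: 2 component(s) with vertex sets [[1], [0, 2, 3, 4, 5]], sizes [1, 5].
The number of connected components (and the multiset of component sizes) is an isomorphism invariant — an isomorphism maps each component of G1 bijectively onto a component of G2. Since G1 has 1 component(s) and G2 has 2, they cannot be isomorphic.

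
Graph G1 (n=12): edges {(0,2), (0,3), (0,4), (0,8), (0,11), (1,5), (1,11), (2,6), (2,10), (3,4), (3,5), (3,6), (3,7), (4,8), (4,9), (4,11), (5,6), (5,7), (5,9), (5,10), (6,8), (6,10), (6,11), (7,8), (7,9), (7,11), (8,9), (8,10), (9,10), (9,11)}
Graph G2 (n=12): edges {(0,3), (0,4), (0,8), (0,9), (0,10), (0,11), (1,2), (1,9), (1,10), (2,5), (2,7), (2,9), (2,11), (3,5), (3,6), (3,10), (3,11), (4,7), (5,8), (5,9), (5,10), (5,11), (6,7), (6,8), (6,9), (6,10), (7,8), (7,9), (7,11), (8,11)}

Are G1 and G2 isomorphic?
Yes, isomorphic

The graphs are isomorphic.
One valid mapping φ: V(G1) → V(G2): 0→10, 1→4, 2→1, 3→6, 4→3, 5→7, 6→9, 7→8, 8→5, 9→11, 10→2, 11→0

Verify φ preserves adjacency — for each edge of G1, its image is an edge of G2:
  (0,2) → (φ(0),φ(2)) = (1,10) ∈ E(G2) ✓
  (0,3) → (φ(0),φ(3)) = (6,10) ∈ E(G2) ✓
  (0,4) → (φ(0),φ(4)) = (3,10) ∈ E(G2) ✓
  (0,8) → (φ(0),φ(8)) = (5,10) ∈ E(G2) ✓
  (0,11) → (φ(0),φ(11)) = (0,10) ∈ E(G2) ✓
  (1,5) → (φ(1),φ(5)) = (4,7) ∈ E(G2) ✓
  (1,11) → (φ(1),φ(11)) = (0,4) ∈ E(G2) ✓
  (2,6) → (φ(2),φ(6)) = (1,9) ∈ E(G2) ✓
  (2,10) → (φ(2),φ(10)) = (1,2) ∈ E(G2) ✓
  (3,4) → (φ(3),φ(4)) = (3,6) ∈ E(G2) ✓
  (3,5) → (φ(3),φ(5)) = (6,7) ∈ E(G2) ✓
  (3,6) → (φ(3),φ(6)) = (6,9) ∈ E(G2) ✓
  (3,7) → (φ(3),φ(7)) = (6,8) ∈ E(G2) ✓
  (4,8) → (φ(4),φ(8)) = (3,5) ∈ E(G2) ✓
  (4,9) → (φ(4),φ(9)) = (3,11) ∈ E(G2) ✓
  (4,11) → (φ(4),φ(11)) = (0,3) ∈ E(G2) ✓
  (5,6) → (φ(5),φ(6)) = (7,9) ∈ E(G2) ✓
  (5,7) → (φ(5),φ(7)) = (7,8) ∈ E(G2) ✓
  (5,9) → (φ(5),φ(9)) = (7,11) ∈ E(G2) ✓
  (5,10) → (φ(5),φ(10)) = (2,7) ∈ E(G2) ✓
  (6,8) → (φ(6),φ(8)) = (5,9) ∈ E(G2) ✓
  (6,10) → (φ(6),φ(10)) = (2,9) ∈ E(G2) ✓
  (6,11) → (φ(6),φ(11)) = (0,9) ∈ E(G2) ✓
  (7,8) → (φ(7),φ(8)) = (5,8) ∈ E(G2) ✓
  (7,9) → (φ(7),φ(9)) = (8,11) ∈ E(G2) ✓
  (7,11) → (φ(7),φ(11)) = (0,8) ∈ E(G2) ✓
  (8,9) → (φ(8),φ(9)) = (5,11) ∈ E(G2) ✓
  (8,10) → (φ(8),φ(10)) = (2,5) ∈ E(G2) ✓
  (9,10) → (φ(9),φ(10)) = (2,11) ∈ E(G2) ✓
  (9,11) → (φ(9),φ(11)) = (0,11) ∈ E(G2) ✓
All 30 edges of G1 map to edges of G2, and |E(G1)| = |E(G2)| = 30, so φ is a bijection on edges as well as vertices. Hence G1 ≅ G2.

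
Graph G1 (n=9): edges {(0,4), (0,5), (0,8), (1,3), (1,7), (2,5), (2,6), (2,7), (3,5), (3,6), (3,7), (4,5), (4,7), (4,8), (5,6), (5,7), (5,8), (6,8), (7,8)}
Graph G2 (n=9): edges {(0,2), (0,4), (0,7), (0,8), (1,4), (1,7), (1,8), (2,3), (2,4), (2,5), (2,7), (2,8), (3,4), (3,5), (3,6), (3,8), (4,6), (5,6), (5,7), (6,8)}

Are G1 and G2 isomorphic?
No, not isomorphic

The graphs are NOT isomorphic.

Degrees in G1: deg(0)=3, deg(1)=2, deg(2)=3, deg(3)=4, deg(4)=4, deg(5)=7, deg(6)=4, deg(7)=6, deg(8)=5.
Sorted degree sequence of G1: [7, 6, 5, 4, 4, 4, 3, 3, 2].
Degrees in G2: deg(0)=4, deg(1)=3, deg(2)=6, deg(3)=5, deg(4)=5, deg(5)=4, deg(6)=4, deg(7)=4, deg(8)=5.
Sorted degree sequence of G2: [6, 5, 5, 5, 4, 4, 4, 4, 3].
The (sorted) degree sequence is an isomorphism invariant, so since G1 and G2 have different degree sequences they cannot be isomorphic.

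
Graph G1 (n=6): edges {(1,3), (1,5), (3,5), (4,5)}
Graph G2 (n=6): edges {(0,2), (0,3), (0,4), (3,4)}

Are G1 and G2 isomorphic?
Yes, isomorphic

The graphs are isomorphic.
One valid mapping φ: V(G1) → V(G2): 0→5, 1→4, 2→1, 3→3, 4→2, 5→0

Verify φ preserves adjacency — for each edge of G1, its image is an edge of G2:
  (1,3) → (φ(1),φ(3)) = (3,4) ∈ E(G2) ✓
  (1,5) → (φ(1),φ(5)) = (0,4) ∈ E(G2) ✓
  (3,5) → (φ(3),φ(5)) = (0,3) ∈ E(G2) ✓
  (4,5) → (φ(4),φ(5)) = (0,2) ∈ E(G2) ✓
All 4 edges of G1 map to edges of G2, and |E(G1)| = |E(G2)| = 4, so φ is a bijection on edges as well as vertices. Hence G1 ≅ G2.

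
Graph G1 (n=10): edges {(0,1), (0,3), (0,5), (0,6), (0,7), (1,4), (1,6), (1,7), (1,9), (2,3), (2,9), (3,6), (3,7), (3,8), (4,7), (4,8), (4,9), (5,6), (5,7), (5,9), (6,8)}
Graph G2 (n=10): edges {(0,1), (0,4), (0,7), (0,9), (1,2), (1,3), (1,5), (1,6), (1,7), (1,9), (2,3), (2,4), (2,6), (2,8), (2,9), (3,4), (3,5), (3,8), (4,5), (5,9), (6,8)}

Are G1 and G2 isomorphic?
No, not isomorphic

The graphs are NOT isomorphic.

Degrees in G1: deg(0)=5, deg(1)=5, deg(2)=2, deg(3)=5, deg(4)=4, deg(5)=4, deg(6)=5, deg(7)=5, deg(8)=3, deg(9)=4.
Sorted degree sequence of G1: [5, 5, 5, 5, 5, 4, 4, 4, 3, 2].
Degrees in G2: deg(0)=4, deg(1)=7, deg(2)=6, deg(3)=5, deg(4)=4, deg(5)=4, deg(6)=3, deg(7)=2, deg(8)=3, deg(9)=4.
Sorted degree sequence of G2: [7, 6, 5, 4, 4, 4, 4, 3, 3, 2].
The (sorted) degree sequence is an isomorphism invariant, so since G1 and G2 have different degree sequences they cannot be isomorphic.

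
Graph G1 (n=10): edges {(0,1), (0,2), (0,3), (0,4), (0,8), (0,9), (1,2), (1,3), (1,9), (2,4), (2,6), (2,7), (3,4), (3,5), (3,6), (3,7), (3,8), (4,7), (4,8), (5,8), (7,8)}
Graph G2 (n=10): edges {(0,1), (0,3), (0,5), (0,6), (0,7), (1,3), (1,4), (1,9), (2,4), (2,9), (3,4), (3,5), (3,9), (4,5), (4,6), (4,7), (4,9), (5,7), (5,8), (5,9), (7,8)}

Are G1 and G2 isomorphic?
Yes, isomorphic

The graphs are isomorphic.
One valid mapping φ: V(G1) → V(G2): 0→5, 1→7, 2→0, 3→4, 4→3, 5→2, 6→6, 7→1, 8→9, 9→8

Verify φ preserves adjacency — for each edge of G1, its image is an edge of G2:
  (0,1) → (φ(0),φ(1)) = (5,7) ∈ E(G2) ✓
  (0,2) → (φ(0),φ(2)) = (0,5) ∈ E(G2) ✓
  (0,3) → (φ(0),φ(3)) = (4,5) ∈ E(G2) ✓
  (0,4) → (φ(0),φ(4)) = (3,5) ∈ E(G2) ✓
  (0,8) → (φ(0),φ(8)) = (5,9) ∈ E(G2) ✓
  (0,9) → (φ(0),φ(9)) = (5,8) ∈ E(G2) ✓
  (1,2) → (φ(1),φ(2)) = (0,7) ∈ E(G2) ✓
  (1,3) → (φ(1),φ(3)) = (4,7) ∈ E(G2) ✓
  (1,9) → (φ(1),φ(9)) = (7,8) ∈ E(G2) ✓
  (2,4) → (φ(2),φ(4)) = (0,3) ∈ E(G2) ✓
  (2,6) → (φ(2),φ(6)) = (0,6) ∈ E(G2) ✓
  (2,7) → (φ(2),φ(7)) = (0,1) ∈ E(G2) ✓
  (3,4) → (φ(3),φ(4)) = (3,4) ∈ E(G2) ✓
  (3,5) → (φ(3),φ(5)) = (2,4) ∈ E(G2) ✓
  (3,6) → (φ(3),φ(6)) = (4,6) ∈ E(G2) ✓
  (3,7) → (φ(3),φ(7)) = (1,4) ∈ E(G2) ✓
  (3,8) → (φ(3),φ(8)) = (4,9) ∈ E(G2) ✓
  (4,7) → (φ(4),φ(7)) = (1,3) ∈ E(G2) ✓
  (4,8) → (φ(4),φ(8)) = (3,9) ∈ E(G2) ✓
  (5,8) → (φ(5),φ(8)) = (2,9) ∈ E(G2) ✓
  (7,8) → (φ(7),φ(8)) = (1,9) ∈ E(G2) ✓
All 21 edges of G1 map to edges of G2, and |E(G1)| = |E(G2)| = 21, so φ is a bijection on edges as well as vertices. Hence G1 ≅ G2.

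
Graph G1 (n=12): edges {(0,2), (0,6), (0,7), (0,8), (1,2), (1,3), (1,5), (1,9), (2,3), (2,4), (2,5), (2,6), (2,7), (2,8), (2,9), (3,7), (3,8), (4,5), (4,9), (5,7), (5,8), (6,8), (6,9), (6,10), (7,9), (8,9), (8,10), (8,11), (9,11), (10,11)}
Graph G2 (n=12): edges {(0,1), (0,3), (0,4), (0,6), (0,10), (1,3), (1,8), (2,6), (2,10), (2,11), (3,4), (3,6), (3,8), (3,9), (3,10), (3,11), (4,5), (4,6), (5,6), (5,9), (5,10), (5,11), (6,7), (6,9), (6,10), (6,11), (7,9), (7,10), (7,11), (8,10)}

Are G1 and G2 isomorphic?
Yes, isomorphic

The graphs are isomorphic.
One valid mapping φ: V(G1) → V(G2): 0→4, 1→7, 2→6, 3→9, 4→2, 5→11, 6→0, 7→5, 8→3, 9→10, 10→1, 11→8

Verify φ preserves adjacency — for each edge of G1, its image is an edge of G2:
  (0,2) → (φ(0),φ(2)) = (4,6) ∈ E(G2) ✓
  (0,6) → (φ(0),φ(6)) = (0,4) ∈ E(G2) ✓
  (0,7) → (φ(0),φ(7)) = (4,5) ∈ E(G2) ✓
  (0,8) → (φ(0),φ(8)) = (3,4) ∈ E(G2) ✓
  (1,2) → (φ(1),φ(2)) = (6,7) ∈ E(G2) ✓
  (1,3) → (φ(1),φ(3)) = (7,9) ∈ E(G2) ✓
  (1,5) → (φ(1),φ(5)) = (7,11) ∈ E(G2) ✓
  (1,9) → (φ(1),φ(9)) = (7,10) ∈ E(G2) ✓
  (2,3) → (φ(2),φ(3)) = (6,9) ∈ E(G2) ✓
  (2,4) → (φ(2),φ(4)) = (2,6) ∈ E(G2) ✓
  (2,5) → (φ(2),φ(5)) = (6,11) ∈ E(G2) ✓
  (2,6) → (φ(2),φ(6)) = (0,6) ∈ E(G2) ✓
  (2,7) → (φ(2),φ(7)) = (5,6) ∈ E(G2) ✓
  (2,8) → (φ(2),φ(8)) = (3,6) ∈ E(G2) ✓
  (2,9) → (φ(2),φ(9)) = (6,10) ∈ E(G2) ✓
  (3,7) → (φ(3),φ(7)) = (5,9) ∈ E(G2) ✓
  (3,8) → (φ(3),φ(8)) = (3,9) ∈ E(G2) ✓
  (4,5) → (φ(4),φ(5)) = (2,11) ∈ E(G2) ✓
  (4,9) → (φ(4),φ(9)) = (2,10) ∈ E(G2) ✓
  (5,7) → (φ(5),φ(7)) = (5,11) ∈ E(G2) ✓
  (5,8) → (φ(5),φ(8)) = (3,11) ∈ E(G2) ✓
  (6,8) → (φ(6),φ(8)) = (0,3) ∈ E(G2) ✓
  (6,9) → (φ(6),φ(9)) = (0,10) ∈ E(G2) ✓
  (6,10) → (φ(6),φ(10)) = (0,1) ∈ E(G2) ✓
  (7,9) → (φ(7),φ(9)) = (5,10) ∈ E(G2) ✓
  (8,9) → (φ(8),φ(9)) = (3,10) ∈ E(G2) ✓
  (8,10) → (φ(8),φ(10)) = (1,3) ∈ E(G2) ✓
  (8,11) → (φ(8),φ(11)) = (3,8) ∈ E(G2) ✓
  (9,11) → (φ(9),φ(11)) = (8,10) ∈ E(G2) ✓
  (10,11) → (φ(10),φ(11)) = (1,8) ∈ E(G2) ✓
All 30 edges of G1 map to edges of G2, and |E(G1)| = |E(G2)| = 30, so φ is a bijection on edges as well as vertices. Hence G1 ≅ G2.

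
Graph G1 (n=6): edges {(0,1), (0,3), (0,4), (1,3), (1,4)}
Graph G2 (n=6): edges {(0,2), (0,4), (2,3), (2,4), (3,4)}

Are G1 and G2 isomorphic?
Yes, isomorphic

The graphs are isomorphic.
One valid mapping φ: V(G1) → V(G2): 0→2, 1→4, 2→5, 3→0, 4→3, 5→1

Verify φ preserves adjacency — for each edge of G1, its image is an edge of G2:
  (0,1) → (φ(0),φ(1)) = (2,4) ∈ E(G2) ✓
  (0,3) → (φ(0),φ(3)) = (0,2) ∈ E(G2) ✓
  (0,4) → (φ(0),φ(4)) = (2,3) ∈ E(G2) ✓
  (1,3) → (φ(1),φ(3)) = (0,4) ∈ E(G2) ✓
  (1,4) → (φ(1),φ(4)) = (3,4) ∈ E(G2) ✓
All 5 edges of G1 map to edges of G2, and |E(G1)| = |E(G2)| = 5, so φ is a bijection on edges as well as vertices. Hence G1 ≅ G2.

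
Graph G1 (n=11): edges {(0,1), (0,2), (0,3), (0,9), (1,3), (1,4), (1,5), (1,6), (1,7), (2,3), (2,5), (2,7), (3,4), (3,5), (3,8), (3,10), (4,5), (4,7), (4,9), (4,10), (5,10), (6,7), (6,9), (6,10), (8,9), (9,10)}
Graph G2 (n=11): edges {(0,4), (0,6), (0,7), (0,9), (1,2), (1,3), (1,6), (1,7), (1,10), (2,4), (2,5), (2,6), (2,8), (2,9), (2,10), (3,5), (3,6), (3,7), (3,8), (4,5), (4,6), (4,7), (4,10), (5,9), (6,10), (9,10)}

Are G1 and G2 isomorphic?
Yes, isomorphic

The graphs are isomorphic.
One valid mapping φ: V(G1) → V(G2): 0→5, 1→4, 2→9, 3→2, 4→6, 5→10, 6→7, 7→0, 8→8, 9→3, 10→1

Verify φ preserves adjacency — for each edge of G1, its image is an edge of G2:
  (0,1) → (φ(0),φ(1)) = (4,5) ∈ E(G2) ✓
  (0,2) → (φ(0),φ(2)) = (5,9) ∈ E(G2) ✓
  (0,3) → (φ(0),φ(3)) = (2,5) ∈ E(G2) ✓
  (0,9) → (φ(0),φ(9)) = (3,5) ∈ E(G2) ✓
  (1,3) → (φ(1),φ(3)) = (2,4) ∈ E(G2) ✓
  (1,4) → (φ(1),φ(4)) = (4,6) ∈ E(G2) ✓
  (1,5) → (φ(1),φ(5)) = (4,10) ∈ E(G2) ✓
  (1,6) → (φ(1),φ(6)) = (4,7) ∈ E(G2) ✓
  (1,7) → (φ(1),φ(7)) = (0,4) ∈ E(G2) ✓
  (2,3) → (φ(2),φ(3)) = (2,9) ∈ E(G2) ✓
  (2,5) → (φ(2),φ(5)) = (9,10) ∈ E(G2) ✓
  (2,7) → (φ(2),φ(7)) = (0,9) ∈ E(G2) ✓
  (3,4) → (φ(3),φ(4)) = (2,6) ∈ E(G2) ✓
  (3,5) → (φ(3),φ(5)) = (2,10) ∈ E(G2) ✓
  (3,8) → (φ(3),φ(8)) = (2,8) ∈ E(G2) ✓
  (3,10) → (φ(3),φ(10)) = (1,2) ∈ E(G2) ✓
  (4,5) → (φ(4),φ(5)) = (6,10) ∈ E(G2) ✓
  (4,7) → (φ(4),φ(7)) = (0,6) ∈ E(G2) ✓
  (4,9) → (φ(4),φ(9)) = (3,6) ∈ E(G2) ✓
  (4,10) → (φ(4),φ(10)) = (1,6) ∈ E(G2) ✓
  (5,10) → (φ(5),φ(10)) = (1,10) ∈ E(G2) ✓
  (6,7) → (φ(6),φ(7)) = (0,7) ∈ E(G2) ✓
  (6,9) → (φ(6),φ(9)) = (3,7) ∈ E(G2) ✓
  (6,10) → (φ(6),φ(10)) = (1,7) ∈ E(G2) ✓
  (8,9) → (φ(8),φ(9)) = (3,8) ∈ E(G2) ✓
  (9,10) → (φ(9),φ(10)) = (1,3) ∈ E(G2) ✓
All 26 edges of G1 map to edges of G2, and |E(G1)| = |E(G2)| = 26, so φ is a bijection on edges as well as vertices. Hence G1 ≅ G2.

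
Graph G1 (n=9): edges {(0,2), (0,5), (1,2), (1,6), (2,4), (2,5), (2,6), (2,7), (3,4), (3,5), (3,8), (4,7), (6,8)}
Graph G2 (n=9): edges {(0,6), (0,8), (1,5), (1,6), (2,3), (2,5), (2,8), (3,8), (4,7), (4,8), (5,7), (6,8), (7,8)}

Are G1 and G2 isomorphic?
Yes, isomorphic

The graphs are isomorphic.
One valid mapping φ: V(G1) → V(G2): 0→3, 1→0, 2→8, 3→5, 4→7, 5→2, 6→6, 7→4, 8→1

Verify φ preserves adjacency — for each edge of G1, its image is an edge of G2:
  (0,2) → (φ(0),φ(2)) = (3,8) ∈ E(G2) ✓
  (0,5) → (φ(0),φ(5)) = (2,3) ∈ E(G2) ✓
  (1,2) → (φ(1),φ(2)) = (0,8) ∈ E(G2) ✓
  (1,6) → (φ(1),φ(6)) = (0,6) ∈ E(G2) ✓
  (2,4) → (φ(2),φ(4)) = (7,8) ∈ E(G2) ✓
  (2,5) → (φ(2),φ(5)) = (2,8) ∈ E(G2) ✓
  (2,6) → (φ(2),φ(6)) = (6,8) ∈ E(G2) ✓
  (2,7) → (φ(2),φ(7)) = (4,8) ∈ E(G2) ✓
  (3,4) → (φ(3),φ(4)) = (5,7) ∈ E(G2) ✓
  (3,5) → (φ(3),φ(5)) = (2,5) ∈ E(G2) ✓
  (3,8) → (φ(3),φ(8)) = (1,5) ∈ E(G2) ✓
  (4,7) → (φ(4),φ(7)) = (4,7) ∈ E(G2) ✓
  (6,8) → (φ(6),φ(8)) = (1,6) ∈ E(G2) ✓
All 13 edges of G1 map to edges of G2, and |E(G1)| = |E(G2)| = 13, so φ is a bijection on edges as well as vertices. Hence G1 ≅ G2.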